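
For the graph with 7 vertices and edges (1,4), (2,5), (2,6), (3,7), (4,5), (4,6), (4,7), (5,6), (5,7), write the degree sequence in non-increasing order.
[4, 4, 3, 3, 2, 1, 1] (degrees: deg(1)=1, deg(2)=2, deg(3)=1, deg(4)=4, deg(5)=4, deg(6)=3, deg(7)=3)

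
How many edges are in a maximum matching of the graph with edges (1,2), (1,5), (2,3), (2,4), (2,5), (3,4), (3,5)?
2 (matching: (2,5), (3,4); upper bound floor(n/2) = floor(5/2) = 2)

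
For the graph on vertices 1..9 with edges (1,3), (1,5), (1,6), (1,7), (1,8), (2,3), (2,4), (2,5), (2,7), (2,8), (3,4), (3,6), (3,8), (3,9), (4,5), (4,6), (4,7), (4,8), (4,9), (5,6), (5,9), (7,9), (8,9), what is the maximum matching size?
4 (matching: (1,6), (2,8), (4,7), (5,9); upper bound floor(n/2) = floor(9/2) = 4)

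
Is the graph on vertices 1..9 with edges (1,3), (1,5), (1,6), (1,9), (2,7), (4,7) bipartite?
Yes. Partition: {1, 2, 4, 8}, {3, 5, 6, 7, 9}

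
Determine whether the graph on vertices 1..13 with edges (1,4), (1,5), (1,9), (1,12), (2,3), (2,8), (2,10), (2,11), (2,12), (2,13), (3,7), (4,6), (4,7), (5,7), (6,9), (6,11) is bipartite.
Yes. Partition: {1, 2, 6, 7}, {3, 4, 5, 8, 9, 10, 11, 12, 13}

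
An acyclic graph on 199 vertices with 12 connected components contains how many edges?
187 (Each of the 12 component trees on V_i vertices has V_i - 1 edges; summing gives V - C = 199 - 12 = 187)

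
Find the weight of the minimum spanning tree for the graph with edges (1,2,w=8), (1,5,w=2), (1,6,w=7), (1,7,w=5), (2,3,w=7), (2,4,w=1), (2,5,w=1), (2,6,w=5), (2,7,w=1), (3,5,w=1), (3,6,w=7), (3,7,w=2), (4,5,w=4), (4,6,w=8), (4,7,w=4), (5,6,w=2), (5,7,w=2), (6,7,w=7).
8 (MST edges: (1,5,w=2), (2,4,w=1), (2,5,w=1), (2,7,w=1), (3,5,w=1), (5,6,w=2); sum of weights 2 + 1 + 1 + 1 + 1 + 2 = 8)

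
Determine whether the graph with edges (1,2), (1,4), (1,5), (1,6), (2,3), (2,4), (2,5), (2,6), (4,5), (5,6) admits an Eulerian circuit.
No (4 vertices have odd degree: {2, 3, 4, 6}; Eulerian circuit requires 0)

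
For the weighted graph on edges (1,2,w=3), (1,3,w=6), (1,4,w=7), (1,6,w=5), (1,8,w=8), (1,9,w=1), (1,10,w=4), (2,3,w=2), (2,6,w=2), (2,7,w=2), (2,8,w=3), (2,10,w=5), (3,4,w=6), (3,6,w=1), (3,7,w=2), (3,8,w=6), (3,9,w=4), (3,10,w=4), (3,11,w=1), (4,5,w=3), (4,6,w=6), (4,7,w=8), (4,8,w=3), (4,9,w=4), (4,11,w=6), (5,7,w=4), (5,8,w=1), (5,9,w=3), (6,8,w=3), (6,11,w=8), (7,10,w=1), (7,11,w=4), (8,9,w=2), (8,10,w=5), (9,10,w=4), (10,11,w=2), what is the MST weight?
17 (MST edges: (1,2,w=3), (1,9,w=1), (2,3,w=2), (2,7,w=2), (3,6,w=1), (3,11,w=1), (4,5,w=3), (5,8,w=1), (7,10,w=1), (8,9,w=2); sum of weights 3 + 1 + 2 + 2 + 1 + 1 + 3 + 1 + 1 + 2 = 17)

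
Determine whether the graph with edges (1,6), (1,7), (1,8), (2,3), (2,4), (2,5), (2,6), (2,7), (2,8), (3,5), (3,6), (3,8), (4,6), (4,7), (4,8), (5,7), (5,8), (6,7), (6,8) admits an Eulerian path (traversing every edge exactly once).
Yes (the graph is connected and exactly 2 vertices have odd degree: {1, 7}; any Eulerian path must start and end at those)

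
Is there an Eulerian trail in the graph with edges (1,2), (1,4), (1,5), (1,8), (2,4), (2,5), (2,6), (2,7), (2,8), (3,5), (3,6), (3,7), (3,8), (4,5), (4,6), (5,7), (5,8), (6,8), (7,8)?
Yes — and in fact it has an Eulerian circuit (the graph is connected and all 8 vertices have even degree)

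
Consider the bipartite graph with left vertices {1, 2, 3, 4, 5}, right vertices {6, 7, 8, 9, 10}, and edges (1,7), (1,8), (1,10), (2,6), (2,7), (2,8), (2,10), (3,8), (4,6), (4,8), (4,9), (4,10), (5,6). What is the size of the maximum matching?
5 (matching: (1,10), (2,7), (3,8), (4,9), (5,6); upper bound min(|L|,|R|) = min(5,5) = 5)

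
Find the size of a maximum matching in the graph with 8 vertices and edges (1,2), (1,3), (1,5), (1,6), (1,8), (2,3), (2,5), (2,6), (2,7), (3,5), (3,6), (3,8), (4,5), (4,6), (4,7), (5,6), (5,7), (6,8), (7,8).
4 (matching: (1,5), (2,7), (3,8), (4,6); upper bound floor(n/2) = floor(8/2) = 4)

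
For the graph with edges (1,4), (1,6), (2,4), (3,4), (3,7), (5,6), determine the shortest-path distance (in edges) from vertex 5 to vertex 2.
4 (path: 5 -> 6 -> 1 -> 4 -> 2, 4 edges)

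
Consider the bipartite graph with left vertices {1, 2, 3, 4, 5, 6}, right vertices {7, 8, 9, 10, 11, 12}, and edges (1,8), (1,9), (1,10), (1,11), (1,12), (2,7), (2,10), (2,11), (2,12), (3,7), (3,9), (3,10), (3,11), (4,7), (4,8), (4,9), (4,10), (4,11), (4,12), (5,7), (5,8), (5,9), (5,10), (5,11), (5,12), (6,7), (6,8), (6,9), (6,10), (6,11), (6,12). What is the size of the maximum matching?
6 (matching: (1,12), (2,11), (3,10), (4,9), (5,8), (6,7); upper bound min(|L|,|R|) = min(6,6) = 6)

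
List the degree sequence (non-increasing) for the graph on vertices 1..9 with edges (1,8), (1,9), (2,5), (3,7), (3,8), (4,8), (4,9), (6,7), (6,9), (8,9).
[4, 4, 2, 2, 2, 2, 2, 1, 1] (degrees: deg(1)=2, deg(2)=1, deg(3)=2, deg(4)=2, deg(5)=1, deg(6)=2, deg(7)=2, deg(8)=4, deg(9)=4)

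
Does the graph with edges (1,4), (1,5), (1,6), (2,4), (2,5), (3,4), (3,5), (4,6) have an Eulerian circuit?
No (2 vertices have odd degree: {1, 5}; Eulerian circuit requires 0)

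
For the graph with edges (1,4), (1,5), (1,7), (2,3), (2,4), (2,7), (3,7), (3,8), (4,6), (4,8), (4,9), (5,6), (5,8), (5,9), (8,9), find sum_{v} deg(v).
30 (handshake: sum of degrees = 2|E| = 2 x 15 = 30)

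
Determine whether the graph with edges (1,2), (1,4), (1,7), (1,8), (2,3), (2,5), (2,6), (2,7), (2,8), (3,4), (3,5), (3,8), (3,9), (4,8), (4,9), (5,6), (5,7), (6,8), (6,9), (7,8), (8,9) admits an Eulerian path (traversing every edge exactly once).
Yes (the graph is connected and exactly 2 vertices have odd degree: {3, 8}; any Eulerian path must start and end at those)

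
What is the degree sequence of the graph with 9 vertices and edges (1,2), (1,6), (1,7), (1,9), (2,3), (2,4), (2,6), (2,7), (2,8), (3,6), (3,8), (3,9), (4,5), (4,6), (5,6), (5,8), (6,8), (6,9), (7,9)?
[7, 6, 4, 4, 4, 4, 3, 3, 3] (degrees: deg(1)=4, deg(2)=6, deg(3)=4, deg(4)=3, deg(5)=3, deg(6)=7, deg(7)=3, deg(8)=4, deg(9)=4)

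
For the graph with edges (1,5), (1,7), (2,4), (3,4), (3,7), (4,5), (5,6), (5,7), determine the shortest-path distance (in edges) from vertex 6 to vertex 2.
3 (path: 6 -> 5 -> 4 -> 2, 3 edges)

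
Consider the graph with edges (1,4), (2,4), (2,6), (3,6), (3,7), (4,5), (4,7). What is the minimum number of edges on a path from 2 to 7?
2 (path: 2 -> 4 -> 7, 2 edges)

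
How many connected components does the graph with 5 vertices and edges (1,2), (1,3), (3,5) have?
2 (components: {1, 2, 3, 5}, {4})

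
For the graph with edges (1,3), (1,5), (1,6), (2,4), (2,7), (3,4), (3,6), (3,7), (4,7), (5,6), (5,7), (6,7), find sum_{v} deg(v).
24 (handshake: sum of degrees = 2|E| = 2 x 12 = 24)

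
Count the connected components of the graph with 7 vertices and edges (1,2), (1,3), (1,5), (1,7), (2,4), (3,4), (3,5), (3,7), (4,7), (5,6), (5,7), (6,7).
1 (components: {1, 2, 3, 4, 5, 6, 7})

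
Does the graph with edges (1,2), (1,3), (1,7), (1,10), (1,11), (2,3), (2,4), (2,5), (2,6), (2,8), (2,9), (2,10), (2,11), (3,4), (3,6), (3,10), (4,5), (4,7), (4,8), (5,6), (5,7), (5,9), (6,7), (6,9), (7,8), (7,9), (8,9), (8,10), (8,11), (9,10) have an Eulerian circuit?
No (8 vertices have odd degree: {1, 2, 3, 4, 5, 6, 10, 11}; Eulerian circuit requires 0)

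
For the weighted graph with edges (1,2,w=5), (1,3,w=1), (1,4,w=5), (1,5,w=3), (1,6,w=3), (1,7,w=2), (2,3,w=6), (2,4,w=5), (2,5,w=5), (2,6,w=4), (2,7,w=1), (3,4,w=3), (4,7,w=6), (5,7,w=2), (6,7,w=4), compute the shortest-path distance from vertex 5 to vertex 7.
2 (path: 5 -> 7; weights 2 = 2)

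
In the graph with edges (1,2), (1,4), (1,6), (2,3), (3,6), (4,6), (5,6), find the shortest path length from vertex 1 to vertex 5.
2 (path: 1 -> 6 -> 5, 2 edges)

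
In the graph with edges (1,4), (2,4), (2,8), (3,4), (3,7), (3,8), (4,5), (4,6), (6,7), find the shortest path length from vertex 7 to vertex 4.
2 (path: 7 -> 3 -> 4, 2 edges)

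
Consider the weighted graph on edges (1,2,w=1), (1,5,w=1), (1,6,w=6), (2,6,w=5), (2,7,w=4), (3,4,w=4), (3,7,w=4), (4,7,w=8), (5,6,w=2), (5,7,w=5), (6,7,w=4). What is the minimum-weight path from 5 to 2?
2 (path: 5 -> 1 -> 2; weights 1 + 1 = 2)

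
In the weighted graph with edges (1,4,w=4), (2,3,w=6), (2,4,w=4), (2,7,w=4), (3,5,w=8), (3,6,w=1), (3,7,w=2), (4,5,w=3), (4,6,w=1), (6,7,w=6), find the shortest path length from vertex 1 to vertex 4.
4 (path: 1 -> 4; weights 4 = 4)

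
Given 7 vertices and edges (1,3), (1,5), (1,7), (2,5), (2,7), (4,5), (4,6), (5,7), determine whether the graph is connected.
Yes (BFS from 1 visits [1, 3, 5, 7, 2, 4, 6] — all 7 vertices reached)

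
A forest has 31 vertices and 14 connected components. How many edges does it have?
17 (Each of the 14 component trees on V_i vertices has V_i - 1 edges; summing gives V - C = 31 - 14 = 17)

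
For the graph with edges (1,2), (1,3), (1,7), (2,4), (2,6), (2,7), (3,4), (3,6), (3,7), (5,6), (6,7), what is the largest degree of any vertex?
4 (attained at vertices 2, 3, 6, 7)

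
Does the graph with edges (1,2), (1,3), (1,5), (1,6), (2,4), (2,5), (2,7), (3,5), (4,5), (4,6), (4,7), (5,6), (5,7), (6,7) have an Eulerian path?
Yes — and in fact it has an Eulerian circuit (the graph is connected and all 7 vertices have even degree)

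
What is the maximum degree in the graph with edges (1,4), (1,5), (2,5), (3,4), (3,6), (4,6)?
3 (attained at vertex 4)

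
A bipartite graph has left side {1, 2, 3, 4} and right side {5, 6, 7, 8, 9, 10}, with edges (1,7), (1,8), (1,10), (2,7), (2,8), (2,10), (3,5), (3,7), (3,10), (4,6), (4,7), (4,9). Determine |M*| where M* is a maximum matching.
4 (matching: (1,10), (2,8), (3,7), (4,9); upper bound min(|L|,|R|) = min(4,6) = 4)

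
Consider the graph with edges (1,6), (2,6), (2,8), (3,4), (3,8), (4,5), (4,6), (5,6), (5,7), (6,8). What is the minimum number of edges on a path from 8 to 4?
2 (path: 8 -> 6 -> 4, 2 edges)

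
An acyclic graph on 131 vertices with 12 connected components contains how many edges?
119 (Each of the 12 component trees on V_i vertices has V_i - 1 edges; summing gives V - C = 131 - 12 = 119)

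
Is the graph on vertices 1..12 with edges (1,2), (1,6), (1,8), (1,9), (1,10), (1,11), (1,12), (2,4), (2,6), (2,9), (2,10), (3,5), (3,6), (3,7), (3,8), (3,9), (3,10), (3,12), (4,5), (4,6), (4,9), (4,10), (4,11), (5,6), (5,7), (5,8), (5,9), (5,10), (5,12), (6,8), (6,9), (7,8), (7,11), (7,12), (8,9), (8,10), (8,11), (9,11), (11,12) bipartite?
No (odd cycle of length 3: 6 -> 1 -> 9 -> 6)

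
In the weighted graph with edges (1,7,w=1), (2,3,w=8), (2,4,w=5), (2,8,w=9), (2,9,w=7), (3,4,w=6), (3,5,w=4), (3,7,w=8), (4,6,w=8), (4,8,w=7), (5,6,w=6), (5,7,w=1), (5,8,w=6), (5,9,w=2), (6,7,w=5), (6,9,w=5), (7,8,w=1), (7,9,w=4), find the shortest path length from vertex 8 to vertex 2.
9 (path: 8 -> 2; weights 9 = 9)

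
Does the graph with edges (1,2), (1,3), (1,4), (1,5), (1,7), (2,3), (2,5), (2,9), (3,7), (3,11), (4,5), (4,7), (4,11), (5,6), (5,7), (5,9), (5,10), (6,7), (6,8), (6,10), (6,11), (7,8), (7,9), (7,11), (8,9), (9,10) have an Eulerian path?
No (6 vertices have odd degree: {1, 5, 6, 8, 9, 10}; Eulerian path requires 0 or 2)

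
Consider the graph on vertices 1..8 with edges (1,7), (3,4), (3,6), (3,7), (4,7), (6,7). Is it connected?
No, it has 4 components: {1, 3, 4, 6, 7}, {2}, {5}, {8}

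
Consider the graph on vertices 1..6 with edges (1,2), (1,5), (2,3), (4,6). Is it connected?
No, it has 2 components: {1, 2, 3, 5}, {4, 6}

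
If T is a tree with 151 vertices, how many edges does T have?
150 (A tree on V vertices has V - 1 edges, so 151 - 1 = 150)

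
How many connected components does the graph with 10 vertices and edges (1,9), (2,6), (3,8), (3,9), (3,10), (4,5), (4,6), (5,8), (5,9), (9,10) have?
2 (components: {1, 2, 3, 4, 5, 6, 8, 9, 10}, {7})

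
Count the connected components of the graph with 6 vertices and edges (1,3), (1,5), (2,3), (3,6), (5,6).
2 (components: {1, 2, 3, 5, 6}, {4})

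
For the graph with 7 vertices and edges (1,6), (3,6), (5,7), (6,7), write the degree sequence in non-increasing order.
[3, 2, 1, 1, 1, 0, 0] (degrees: deg(1)=1, deg(2)=0, deg(3)=1, deg(4)=0, deg(5)=1, deg(6)=3, deg(7)=2)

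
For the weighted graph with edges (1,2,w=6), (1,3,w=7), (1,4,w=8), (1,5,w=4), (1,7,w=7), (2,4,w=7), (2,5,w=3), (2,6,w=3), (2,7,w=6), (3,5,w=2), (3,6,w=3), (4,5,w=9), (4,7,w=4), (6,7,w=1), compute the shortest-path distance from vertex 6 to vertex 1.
8 (path: 6 -> 7 -> 1; weights 1 + 7 = 8)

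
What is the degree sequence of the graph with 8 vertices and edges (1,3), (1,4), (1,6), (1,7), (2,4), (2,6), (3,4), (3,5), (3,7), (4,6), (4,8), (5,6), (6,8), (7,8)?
[5, 5, 4, 4, 3, 3, 2, 2] (degrees: deg(1)=4, deg(2)=2, deg(3)=4, deg(4)=5, deg(5)=2, deg(6)=5, deg(7)=3, deg(8)=3)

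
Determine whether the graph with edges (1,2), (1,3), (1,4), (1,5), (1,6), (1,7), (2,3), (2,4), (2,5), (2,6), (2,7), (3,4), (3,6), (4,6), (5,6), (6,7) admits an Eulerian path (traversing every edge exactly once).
Yes (the graph is connected and exactly 2 vertices have odd degree: {5, 7}; any Eulerian path must start and end at those)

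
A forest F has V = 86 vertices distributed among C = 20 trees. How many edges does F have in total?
66 (Each of the 20 component trees on V_i vertices has V_i - 1 edges; summing gives V - C = 86 - 20 = 66)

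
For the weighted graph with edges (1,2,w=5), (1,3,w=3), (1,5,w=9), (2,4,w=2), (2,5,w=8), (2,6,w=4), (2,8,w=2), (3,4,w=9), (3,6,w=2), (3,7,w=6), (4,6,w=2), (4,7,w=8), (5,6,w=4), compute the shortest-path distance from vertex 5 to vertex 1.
9 (path: 5 -> 1; weights 9 = 9)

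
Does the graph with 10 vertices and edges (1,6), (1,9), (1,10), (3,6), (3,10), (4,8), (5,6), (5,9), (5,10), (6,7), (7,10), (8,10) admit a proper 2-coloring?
Yes. Partition: {1, 2, 3, 5, 7, 8}, {4, 6, 9, 10}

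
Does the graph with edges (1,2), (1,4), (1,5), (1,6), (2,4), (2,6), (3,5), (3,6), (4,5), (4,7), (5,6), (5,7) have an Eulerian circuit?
No (2 vertices have odd degree: {2, 5}; Eulerian circuit requires 0)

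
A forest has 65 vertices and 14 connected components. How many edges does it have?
51 (Each of the 14 component trees on V_i vertices has V_i - 1 edges; summing gives V - C = 65 - 14 = 51)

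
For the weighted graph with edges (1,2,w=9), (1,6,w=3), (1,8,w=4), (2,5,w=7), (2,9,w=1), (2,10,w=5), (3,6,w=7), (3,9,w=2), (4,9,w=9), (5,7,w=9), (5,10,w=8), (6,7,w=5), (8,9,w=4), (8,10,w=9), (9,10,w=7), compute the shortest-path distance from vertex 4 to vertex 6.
18 (path: 4 -> 9 -> 3 -> 6; weights 9 + 2 + 7 = 18)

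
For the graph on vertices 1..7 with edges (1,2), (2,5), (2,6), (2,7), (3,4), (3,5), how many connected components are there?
1 (components: {1, 2, 3, 4, 5, 6, 7})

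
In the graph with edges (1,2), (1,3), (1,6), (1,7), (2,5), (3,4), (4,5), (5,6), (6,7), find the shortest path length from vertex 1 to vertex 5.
2 (path: 1 -> 2 -> 5, 2 edges)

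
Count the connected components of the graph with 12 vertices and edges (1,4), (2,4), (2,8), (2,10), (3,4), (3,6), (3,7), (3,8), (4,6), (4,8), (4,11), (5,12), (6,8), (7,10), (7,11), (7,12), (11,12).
2 (components: {1, 2, 3, 4, 5, 6, 7, 8, 10, 11, 12}, {9})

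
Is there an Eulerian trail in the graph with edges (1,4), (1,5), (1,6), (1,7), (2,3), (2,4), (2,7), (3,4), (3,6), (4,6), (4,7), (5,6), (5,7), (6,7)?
No (6 vertices have odd degree: {2, 3, 4, 5, 6, 7}; Eulerian path requires 0 or 2)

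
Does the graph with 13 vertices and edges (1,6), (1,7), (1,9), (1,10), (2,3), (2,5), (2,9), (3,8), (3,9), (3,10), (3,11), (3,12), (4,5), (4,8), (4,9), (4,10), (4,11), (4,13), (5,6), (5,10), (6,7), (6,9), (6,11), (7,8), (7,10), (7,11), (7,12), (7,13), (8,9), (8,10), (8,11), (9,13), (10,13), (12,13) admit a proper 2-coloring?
No (odd cycle of length 3: 9 -> 1 -> 6 -> 9)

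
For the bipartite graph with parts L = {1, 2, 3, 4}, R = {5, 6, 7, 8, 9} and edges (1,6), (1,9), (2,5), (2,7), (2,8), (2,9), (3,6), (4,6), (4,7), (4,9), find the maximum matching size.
4 (matching: (1,9), (2,8), (3,6), (4,7); upper bound min(|L|,|R|) = min(4,5) = 4)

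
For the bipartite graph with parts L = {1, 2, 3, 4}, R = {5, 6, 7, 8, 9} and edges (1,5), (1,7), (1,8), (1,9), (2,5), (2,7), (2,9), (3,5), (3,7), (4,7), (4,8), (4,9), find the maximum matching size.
4 (matching: (1,9), (2,7), (3,5), (4,8); upper bound min(|L|,|R|) = min(4,5) = 4)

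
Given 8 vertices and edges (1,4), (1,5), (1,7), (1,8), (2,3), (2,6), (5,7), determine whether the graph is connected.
No, it has 2 components: {1, 4, 5, 7, 8}, {2, 3, 6}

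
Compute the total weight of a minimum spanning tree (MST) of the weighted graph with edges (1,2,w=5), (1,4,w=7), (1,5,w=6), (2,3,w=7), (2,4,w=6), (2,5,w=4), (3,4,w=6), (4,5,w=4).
19 (MST edges: (1,2,w=5), (2,5,w=4), (3,4,w=6), (4,5,w=4); sum of weights 5 + 4 + 6 + 4 = 19)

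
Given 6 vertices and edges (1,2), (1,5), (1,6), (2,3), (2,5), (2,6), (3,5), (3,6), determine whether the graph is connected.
No, it has 2 components: {1, 2, 3, 5, 6}, {4}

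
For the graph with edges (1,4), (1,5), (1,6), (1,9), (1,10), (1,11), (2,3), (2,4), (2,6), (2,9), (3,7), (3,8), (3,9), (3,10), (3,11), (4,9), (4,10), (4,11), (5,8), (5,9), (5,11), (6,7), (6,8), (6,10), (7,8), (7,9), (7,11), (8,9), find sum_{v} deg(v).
56 (handshake: sum of degrees = 2|E| = 2 x 28 = 56)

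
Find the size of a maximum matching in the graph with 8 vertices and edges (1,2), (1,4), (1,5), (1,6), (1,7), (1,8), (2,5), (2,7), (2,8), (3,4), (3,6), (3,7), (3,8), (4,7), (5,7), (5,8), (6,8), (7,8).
4 (matching: (1,6), (2,8), (3,4), (5,7); upper bound floor(n/2) = floor(8/2) = 4)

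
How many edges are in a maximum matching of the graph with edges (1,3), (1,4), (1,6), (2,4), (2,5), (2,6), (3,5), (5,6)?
3 (matching: (1,3), (2,4), (5,6); upper bound floor(n/2) = floor(6/2) = 3)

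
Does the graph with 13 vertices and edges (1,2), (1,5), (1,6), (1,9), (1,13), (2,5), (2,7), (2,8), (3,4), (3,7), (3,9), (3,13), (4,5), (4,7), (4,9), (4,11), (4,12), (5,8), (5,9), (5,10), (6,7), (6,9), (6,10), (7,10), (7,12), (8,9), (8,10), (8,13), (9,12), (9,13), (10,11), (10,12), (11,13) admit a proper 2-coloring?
No (odd cycle of length 3: 6 -> 1 -> 9 -> 6)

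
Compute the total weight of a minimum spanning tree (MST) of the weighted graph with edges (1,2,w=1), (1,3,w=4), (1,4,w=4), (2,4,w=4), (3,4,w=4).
9 (MST edges: (1,2,w=1), (1,3,w=4), (1,4,w=4); sum of weights 1 + 4 + 4 = 9)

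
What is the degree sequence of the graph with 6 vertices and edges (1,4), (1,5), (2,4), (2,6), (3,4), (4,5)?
[4, 2, 2, 2, 1, 1] (degrees: deg(1)=2, deg(2)=2, deg(3)=1, deg(4)=4, deg(5)=2, deg(6)=1)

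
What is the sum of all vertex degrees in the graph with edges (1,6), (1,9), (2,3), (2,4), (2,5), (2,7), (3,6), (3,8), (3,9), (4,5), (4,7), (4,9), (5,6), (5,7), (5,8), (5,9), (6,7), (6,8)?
36 (handshake: sum of degrees = 2|E| = 2 x 18 = 36)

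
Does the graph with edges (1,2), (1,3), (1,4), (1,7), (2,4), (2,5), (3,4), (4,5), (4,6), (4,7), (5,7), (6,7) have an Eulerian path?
Yes (the graph is connected and exactly 2 vertices have odd degree: {2, 5}; any Eulerian path must start and end at those)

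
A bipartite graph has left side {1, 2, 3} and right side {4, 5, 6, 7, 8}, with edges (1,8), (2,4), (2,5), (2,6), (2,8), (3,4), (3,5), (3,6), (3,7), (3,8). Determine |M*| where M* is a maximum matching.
3 (matching: (1,8), (2,6), (3,7); upper bound min(|L|,|R|) = min(3,5) = 3)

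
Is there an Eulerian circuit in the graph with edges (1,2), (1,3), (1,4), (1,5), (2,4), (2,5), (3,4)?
No (2 vertices have odd degree: {2, 4}; Eulerian circuit requires 0)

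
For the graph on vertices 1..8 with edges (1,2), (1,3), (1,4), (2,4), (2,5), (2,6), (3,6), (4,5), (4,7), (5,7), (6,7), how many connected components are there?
2 (components: {1, 2, 3, 4, 5, 6, 7}, {8})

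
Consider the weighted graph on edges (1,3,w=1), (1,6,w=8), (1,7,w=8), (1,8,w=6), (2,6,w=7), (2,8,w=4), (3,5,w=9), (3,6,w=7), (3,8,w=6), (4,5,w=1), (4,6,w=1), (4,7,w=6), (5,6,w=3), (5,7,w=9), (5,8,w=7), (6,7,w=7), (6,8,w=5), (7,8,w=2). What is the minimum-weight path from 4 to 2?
8 (path: 4 -> 6 -> 2; weights 1 + 7 = 8)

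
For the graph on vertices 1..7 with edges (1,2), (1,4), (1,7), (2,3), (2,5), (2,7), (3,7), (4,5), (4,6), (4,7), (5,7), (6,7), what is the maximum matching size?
3 (matching: (2,3), (4,6), (5,7); upper bound floor(n/2) = floor(7/2) = 3)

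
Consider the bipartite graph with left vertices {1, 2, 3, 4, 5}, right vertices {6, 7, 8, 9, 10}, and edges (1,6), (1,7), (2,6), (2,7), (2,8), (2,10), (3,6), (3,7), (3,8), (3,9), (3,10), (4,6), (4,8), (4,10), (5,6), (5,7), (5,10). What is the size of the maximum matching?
5 (matching: (1,7), (2,10), (3,9), (4,8), (5,6); upper bound min(|L|,|R|) = min(5,5) = 5)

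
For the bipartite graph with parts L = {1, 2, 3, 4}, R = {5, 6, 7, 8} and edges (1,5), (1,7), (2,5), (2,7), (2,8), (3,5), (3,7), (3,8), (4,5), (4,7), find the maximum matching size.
3 (matching: (1,7), (2,8), (3,5); upper bound min(|L|,|R|) = min(4,4) = 4)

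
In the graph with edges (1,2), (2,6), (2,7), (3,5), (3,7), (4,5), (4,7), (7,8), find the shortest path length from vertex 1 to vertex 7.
2 (path: 1 -> 2 -> 7, 2 edges)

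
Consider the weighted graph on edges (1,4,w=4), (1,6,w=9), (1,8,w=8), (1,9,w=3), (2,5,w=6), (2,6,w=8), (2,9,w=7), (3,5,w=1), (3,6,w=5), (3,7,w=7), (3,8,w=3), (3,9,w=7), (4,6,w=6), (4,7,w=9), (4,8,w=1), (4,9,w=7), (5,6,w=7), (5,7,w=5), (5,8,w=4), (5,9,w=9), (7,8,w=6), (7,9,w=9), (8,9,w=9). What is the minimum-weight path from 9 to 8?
8 (path: 9 -> 4 -> 8; weights 7 + 1 = 8)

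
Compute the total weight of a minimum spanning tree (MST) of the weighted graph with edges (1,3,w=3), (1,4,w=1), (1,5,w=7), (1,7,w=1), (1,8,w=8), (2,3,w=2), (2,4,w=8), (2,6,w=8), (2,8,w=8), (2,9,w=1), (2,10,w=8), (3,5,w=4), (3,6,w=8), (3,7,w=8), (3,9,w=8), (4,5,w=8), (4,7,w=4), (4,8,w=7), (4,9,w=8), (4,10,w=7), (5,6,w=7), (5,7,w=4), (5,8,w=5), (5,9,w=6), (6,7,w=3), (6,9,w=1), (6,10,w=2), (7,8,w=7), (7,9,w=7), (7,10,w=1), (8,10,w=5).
18 (MST edges: (1,4,w=1), (1,7,w=1), (2,3,w=2), (2,9,w=1), (3,5,w=4), (5,8,w=5), (6,9,w=1), (6,10,w=2), (7,10,w=1); sum of weights 1 + 1 + 2 + 1 + 4 + 5 + 1 + 2 + 1 = 18)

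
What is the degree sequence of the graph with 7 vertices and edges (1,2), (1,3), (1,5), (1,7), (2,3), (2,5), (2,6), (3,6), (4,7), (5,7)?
[4, 4, 3, 3, 3, 2, 1] (degrees: deg(1)=4, deg(2)=4, deg(3)=3, deg(4)=1, deg(5)=3, deg(6)=2, deg(7)=3)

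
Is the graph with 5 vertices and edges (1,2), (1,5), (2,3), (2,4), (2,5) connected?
Yes (BFS from 1 visits [1, 2, 5, 3, 4] — all 5 vertices reached)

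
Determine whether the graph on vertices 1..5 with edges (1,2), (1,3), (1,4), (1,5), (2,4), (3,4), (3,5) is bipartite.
No (odd cycle of length 3: 3 -> 1 -> 5 -> 3)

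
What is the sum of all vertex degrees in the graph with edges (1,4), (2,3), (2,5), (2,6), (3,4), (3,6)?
12 (handshake: sum of degrees = 2|E| = 2 x 6 = 12)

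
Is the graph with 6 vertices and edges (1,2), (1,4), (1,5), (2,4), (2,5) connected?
No, it has 3 components: {1, 2, 4, 5}, {3}, {6}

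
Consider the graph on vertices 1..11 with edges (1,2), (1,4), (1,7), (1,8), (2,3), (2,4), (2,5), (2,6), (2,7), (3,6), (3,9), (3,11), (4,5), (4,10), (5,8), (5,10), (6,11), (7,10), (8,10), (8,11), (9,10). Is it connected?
Yes (BFS from 1 visits [1, 2, 4, 7, 8, 3, 5, 6, 10, 11, 9] — all 11 vertices reached)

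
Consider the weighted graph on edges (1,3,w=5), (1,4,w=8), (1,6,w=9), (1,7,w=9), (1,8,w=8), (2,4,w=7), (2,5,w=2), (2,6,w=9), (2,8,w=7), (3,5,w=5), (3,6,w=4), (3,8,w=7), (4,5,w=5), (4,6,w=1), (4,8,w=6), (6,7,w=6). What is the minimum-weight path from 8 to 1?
8 (path: 8 -> 1; weights 8 = 8)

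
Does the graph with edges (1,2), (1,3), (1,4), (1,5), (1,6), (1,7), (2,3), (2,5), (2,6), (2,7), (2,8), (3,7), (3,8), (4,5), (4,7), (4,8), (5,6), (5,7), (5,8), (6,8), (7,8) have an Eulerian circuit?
Yes (the graph is connected and all 8 vertices have even degree)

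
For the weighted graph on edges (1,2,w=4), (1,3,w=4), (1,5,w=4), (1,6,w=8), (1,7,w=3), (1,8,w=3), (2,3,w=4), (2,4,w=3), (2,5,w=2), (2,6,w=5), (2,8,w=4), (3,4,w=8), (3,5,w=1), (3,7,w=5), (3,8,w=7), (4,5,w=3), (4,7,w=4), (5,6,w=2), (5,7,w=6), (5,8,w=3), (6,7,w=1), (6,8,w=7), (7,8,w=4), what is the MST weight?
15 (MST edges: (1,7,w=3), (1,8,w=3), (2,4,w=3), (2,5,w=2), (3,5,w=1), (5,6,w=2), (6,7,w=1); sum of weights 3 + 3 + 3 + 2 + 1 + 2 + 1 = 15)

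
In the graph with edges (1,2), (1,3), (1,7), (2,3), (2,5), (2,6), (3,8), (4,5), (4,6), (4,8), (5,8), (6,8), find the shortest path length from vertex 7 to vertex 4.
4 (path: 7 -> 1 -> 3 -> 8 -> 4, 4 edges)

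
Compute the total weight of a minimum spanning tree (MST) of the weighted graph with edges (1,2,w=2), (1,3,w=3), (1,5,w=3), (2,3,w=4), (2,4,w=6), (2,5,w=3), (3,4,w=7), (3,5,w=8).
14 (MST edges: (1,2,w=2), (1,3,w=3), (1,5,w=3), (2,4,w=6); sum of weights 2 + 3 + 3 + 6 = 14)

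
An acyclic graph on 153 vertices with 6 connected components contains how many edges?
147 (Each of the 6 component trees on V_i vertices has V_i - 1 edges; summing gives V - C = 153 - 6 = 147)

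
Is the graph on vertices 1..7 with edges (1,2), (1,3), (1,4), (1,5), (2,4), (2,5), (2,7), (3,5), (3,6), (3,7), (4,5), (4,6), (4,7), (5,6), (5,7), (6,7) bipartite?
No (odd cycle of length 3: 3 -> 1 -> 5 -> 3)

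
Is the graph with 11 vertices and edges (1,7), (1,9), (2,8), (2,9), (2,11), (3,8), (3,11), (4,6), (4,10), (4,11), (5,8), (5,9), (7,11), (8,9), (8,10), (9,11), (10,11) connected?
Yes (BFS from 1 visits [1, 7, 9, 11, 2, 5, 8, 3, 4, 10, 6] — all 11 vertices reached)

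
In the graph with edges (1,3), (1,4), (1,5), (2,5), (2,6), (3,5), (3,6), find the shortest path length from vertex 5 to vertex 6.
2 (path: 5 -> 3 -> 6, 2 edges)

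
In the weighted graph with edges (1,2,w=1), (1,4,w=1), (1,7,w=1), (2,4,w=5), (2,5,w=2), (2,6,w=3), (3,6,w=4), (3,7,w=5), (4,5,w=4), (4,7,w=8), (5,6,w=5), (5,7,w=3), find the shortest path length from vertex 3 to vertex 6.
4 (path: 3 -> 6; weights 4 = 4)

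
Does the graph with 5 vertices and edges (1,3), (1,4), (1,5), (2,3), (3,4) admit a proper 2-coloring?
No (odd cycle of length 3: 3 -> 1 -> 4 -> 3)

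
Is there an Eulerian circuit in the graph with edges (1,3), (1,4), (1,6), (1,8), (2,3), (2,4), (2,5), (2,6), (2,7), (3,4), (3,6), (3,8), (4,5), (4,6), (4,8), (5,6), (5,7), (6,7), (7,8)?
No (2 vertices have odd degree: {2, 3}; Eulerian circuit requires 0)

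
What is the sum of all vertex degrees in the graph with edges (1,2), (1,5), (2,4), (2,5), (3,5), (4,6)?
12 (handshake: sum of degrees = 2|E| = 2 x 6 = 12)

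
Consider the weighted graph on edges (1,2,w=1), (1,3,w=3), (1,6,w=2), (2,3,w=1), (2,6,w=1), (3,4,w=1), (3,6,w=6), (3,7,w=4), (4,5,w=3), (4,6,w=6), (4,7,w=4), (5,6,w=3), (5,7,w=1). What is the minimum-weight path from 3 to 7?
4 (path: 3 -> 7; weights 4 = 4)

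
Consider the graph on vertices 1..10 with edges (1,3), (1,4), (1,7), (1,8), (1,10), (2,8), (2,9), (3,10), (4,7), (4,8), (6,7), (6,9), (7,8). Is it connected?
No, it has 2 components: {1, 2, 3, 4, 6, 7, 8, 9, 10}, {5}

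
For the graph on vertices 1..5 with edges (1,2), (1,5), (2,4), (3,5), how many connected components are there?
1 (components: {1, 2, 3, 4, 5})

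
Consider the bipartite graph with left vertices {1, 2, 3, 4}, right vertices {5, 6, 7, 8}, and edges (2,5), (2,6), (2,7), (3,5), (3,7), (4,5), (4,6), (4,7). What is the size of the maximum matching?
3 (matching: (2,7), (3,5), (4,6); upper bound min(|L|,|R|) = min(4,4) = 4)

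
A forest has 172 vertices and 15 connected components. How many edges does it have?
157 (Each of the 15 component trees on V_i vertices has V_i - 1 edges; summing gives V - C = 172 - 15 = 157)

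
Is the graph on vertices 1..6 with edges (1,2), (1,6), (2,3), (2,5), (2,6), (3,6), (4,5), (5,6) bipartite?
No (odd cycle of length 3: 2 -> 1 -> 6 -> 2)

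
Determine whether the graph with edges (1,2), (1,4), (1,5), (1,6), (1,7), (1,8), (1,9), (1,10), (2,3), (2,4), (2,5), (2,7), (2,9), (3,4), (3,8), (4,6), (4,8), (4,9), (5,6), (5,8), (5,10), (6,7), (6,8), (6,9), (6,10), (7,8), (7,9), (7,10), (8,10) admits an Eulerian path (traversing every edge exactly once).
No (6 vertices have odd degree: {3, 5, 6, 8, 9, 10}; Eulerian path requires 0 or 2)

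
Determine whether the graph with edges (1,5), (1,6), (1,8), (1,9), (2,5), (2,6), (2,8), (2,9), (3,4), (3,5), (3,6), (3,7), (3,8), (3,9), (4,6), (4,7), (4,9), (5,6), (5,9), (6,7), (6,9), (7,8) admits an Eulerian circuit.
No (2 vertices have odd degree: {5, 6}; Eulerian circuit requires 0)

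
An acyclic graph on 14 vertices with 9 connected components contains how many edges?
5 (Each of the 9 component trees on V_i vertices has V_i - 1 edges; summing gives V - C = 14 - 9 = 5)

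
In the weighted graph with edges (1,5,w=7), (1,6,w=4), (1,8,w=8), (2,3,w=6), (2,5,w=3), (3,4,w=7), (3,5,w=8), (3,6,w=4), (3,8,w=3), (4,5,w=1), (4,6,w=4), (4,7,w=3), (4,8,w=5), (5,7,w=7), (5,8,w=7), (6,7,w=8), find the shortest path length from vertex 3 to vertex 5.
8 (path: 3 -> 5; weights 8 = 8)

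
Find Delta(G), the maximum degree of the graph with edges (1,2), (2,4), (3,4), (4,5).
3 (attained at vertex 4)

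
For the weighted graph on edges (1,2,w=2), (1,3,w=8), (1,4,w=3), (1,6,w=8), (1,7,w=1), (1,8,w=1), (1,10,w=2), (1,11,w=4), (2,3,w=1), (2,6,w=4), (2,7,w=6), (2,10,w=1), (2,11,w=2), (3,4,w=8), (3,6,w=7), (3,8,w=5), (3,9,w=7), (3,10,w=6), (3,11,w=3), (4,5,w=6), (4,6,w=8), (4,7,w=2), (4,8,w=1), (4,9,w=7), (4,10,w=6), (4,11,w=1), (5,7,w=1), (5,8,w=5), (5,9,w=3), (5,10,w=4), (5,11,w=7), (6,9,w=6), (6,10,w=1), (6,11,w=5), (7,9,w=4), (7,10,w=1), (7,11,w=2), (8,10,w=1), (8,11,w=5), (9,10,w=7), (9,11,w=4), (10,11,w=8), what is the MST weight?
12 (MST edges: (1,7,w=1), (1,8,w=1), (2,3,w=1), (2,10,w=1), (4,8,w=1), (4,11,w=1), (5,7,w=1), (5,9,w=3), (6,10,w=1), (7,10,w=1); sum of weights 1 + 1 + 1 + 1 + 1 + 1 + 1 + 3 + 1 + 1 = 12)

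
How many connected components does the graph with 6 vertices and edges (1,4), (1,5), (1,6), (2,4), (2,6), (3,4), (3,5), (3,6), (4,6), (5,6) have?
1 (components: {1, 2, 3, 4, 5, 6})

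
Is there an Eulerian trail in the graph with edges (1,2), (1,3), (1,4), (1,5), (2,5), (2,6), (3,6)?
Yes (the graph is connected and exactly 2 vertices have odd degree: {2, 4}; any Eulerian path must start and end at those)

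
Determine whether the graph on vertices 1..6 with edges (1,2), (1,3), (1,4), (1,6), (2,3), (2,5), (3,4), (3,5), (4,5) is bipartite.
No (odd cycle of length 3: 2 -> 1 -> 3 -> 2)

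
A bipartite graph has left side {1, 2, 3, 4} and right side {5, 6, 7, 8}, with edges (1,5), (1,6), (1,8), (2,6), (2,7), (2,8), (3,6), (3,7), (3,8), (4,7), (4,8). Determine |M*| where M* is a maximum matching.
4 (matching: (1,5), (2,7), (3,6), (4,8); upper bound min(|L|,|R|) = min(4,4) = 4)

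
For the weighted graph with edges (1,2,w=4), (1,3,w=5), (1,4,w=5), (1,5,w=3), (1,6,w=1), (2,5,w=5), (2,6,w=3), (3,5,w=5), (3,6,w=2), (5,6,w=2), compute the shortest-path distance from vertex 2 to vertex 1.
4 (path: 2 -> 1; weights 4 = 4)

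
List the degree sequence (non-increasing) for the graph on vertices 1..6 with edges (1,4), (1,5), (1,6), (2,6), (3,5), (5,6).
[3, 3, 3, 1, 1, 1] (degrees: deg(1)=3, deg(2)=1, deg(3)=1, deg(4)=1, deg(5)=3, deg(6)=3)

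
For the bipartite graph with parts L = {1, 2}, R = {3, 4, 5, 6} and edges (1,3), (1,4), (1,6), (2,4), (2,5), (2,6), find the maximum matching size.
2 (matching: (1,6), (2,5); upper bound min(|L|,|R|) = min(2,4) = 2)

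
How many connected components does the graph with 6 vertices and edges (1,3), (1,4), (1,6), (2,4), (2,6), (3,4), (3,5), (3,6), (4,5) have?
1 (components: {1, 2, 3, 4, 5, 6})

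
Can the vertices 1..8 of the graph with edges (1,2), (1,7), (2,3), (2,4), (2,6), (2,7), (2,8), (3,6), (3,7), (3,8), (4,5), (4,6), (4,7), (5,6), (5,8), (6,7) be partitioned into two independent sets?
No (odd cycle of length 3: 2 -> 1 -> 7 -> 2)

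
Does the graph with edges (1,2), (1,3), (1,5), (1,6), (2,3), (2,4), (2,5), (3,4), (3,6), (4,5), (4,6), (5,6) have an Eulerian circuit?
Yes (the graph is connected and all 6 vertices have even degree)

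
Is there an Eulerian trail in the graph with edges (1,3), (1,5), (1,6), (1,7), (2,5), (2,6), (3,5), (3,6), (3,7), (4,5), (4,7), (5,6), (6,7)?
Yes (the graph is connected and exactly 2 vertices have odd degree: {5, 6}; any Eulerian path must start and end at those)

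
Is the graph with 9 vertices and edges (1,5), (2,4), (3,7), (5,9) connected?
No, it has 5 components: {1, 5, 9}, {2, 4}, {3, 7}, {6}, {8}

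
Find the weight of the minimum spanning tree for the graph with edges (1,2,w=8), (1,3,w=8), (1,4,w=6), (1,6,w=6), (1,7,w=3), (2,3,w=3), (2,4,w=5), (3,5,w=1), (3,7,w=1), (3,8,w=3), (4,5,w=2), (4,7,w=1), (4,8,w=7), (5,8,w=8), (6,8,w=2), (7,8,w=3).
14 (MST edges: (1,7,w=3), (2,3,w=3), (3,5,w=1), (3,7,w=1), (3,8,w=3), (4,7,w=1), (6,8,w=2); sum of weights 3 + 3 + 1 + 1 + 3 + 1 + 2 = 14)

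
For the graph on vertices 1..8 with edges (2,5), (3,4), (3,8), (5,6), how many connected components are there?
4 (components: {1}, {2, 5, 6}, {3, 4, 8}, {7})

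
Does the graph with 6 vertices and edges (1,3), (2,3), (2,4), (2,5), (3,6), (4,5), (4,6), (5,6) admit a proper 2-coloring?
No (odd cycle of length 3: 4 -> 6 -> 5 -> 4)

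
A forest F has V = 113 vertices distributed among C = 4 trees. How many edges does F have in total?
109 (Each of the 4 component trees on V_i vertices has V_i - 1 edges; summing gives V - C = 113 - 4 = 109)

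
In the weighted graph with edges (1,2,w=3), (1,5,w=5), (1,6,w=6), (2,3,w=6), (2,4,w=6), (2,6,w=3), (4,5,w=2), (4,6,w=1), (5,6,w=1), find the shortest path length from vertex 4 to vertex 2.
4 (path: 4 -> 6 -> 2; weights 1 + 3 = 4)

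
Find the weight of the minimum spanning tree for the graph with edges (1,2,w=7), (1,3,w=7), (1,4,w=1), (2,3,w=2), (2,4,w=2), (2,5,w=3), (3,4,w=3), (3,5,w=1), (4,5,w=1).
5 (MST edges: (1,4,w=1), (2,4,w=2), (3,5,w=1), (4,5,w=1); sum of weights 1 + 2 + 1 + 1 = 5)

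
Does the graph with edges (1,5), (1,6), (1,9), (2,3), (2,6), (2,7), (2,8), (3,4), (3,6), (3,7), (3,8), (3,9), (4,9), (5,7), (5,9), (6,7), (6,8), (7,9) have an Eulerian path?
No (6 vertices have odd degree: {1, 5, 6, 7, 8, 9}; Eulerian path requires 0 or 2)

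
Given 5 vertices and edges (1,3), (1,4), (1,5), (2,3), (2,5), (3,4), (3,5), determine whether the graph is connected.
Yes (BFS from 1 visits [1, 3, 4, 5, 2] — all 5 vertices reached)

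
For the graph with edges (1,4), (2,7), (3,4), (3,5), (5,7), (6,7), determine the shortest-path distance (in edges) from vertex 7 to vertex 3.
2 (path: 7 -> 5 -> 3, 2 edges)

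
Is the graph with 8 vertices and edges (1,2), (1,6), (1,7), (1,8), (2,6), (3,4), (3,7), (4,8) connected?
No, it has 2 components: {1, 2, 3, 4, 6, 7, 8}, {5}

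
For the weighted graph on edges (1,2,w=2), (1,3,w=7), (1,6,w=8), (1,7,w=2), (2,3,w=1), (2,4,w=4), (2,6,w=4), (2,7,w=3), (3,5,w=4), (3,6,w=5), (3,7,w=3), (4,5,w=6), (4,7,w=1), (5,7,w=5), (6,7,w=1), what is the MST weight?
11 (MST edges: (1,2,w=2), (1,7,w=2), (2,3,w=1), (3,5,w=4), (4,7,w=1), (6,7,w=1); sum of weights 2 + 2 + 1 + 4 + 1 + 1 = 11)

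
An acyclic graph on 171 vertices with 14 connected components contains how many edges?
157 (Each of the 14 component trees on V_i vertices has V_i - 1 edges; summing gives V - C = 171 - 14 = 157)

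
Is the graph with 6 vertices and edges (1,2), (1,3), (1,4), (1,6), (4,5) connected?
Yes (BFS from 1 visits [1, 2, 3, 4, 6, 5] — all 6 vertices reached)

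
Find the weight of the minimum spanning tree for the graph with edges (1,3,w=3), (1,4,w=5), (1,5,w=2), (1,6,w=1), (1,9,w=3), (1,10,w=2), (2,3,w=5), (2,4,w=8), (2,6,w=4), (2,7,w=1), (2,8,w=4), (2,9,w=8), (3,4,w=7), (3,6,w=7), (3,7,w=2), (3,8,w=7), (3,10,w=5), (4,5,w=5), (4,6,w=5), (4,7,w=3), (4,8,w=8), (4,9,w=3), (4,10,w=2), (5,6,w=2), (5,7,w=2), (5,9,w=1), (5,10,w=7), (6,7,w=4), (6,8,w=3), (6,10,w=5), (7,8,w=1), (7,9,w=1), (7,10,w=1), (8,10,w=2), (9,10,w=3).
12 (MST edges: (1,5,w=2), (1,6,w=1), (2,7,w=1), (3,7,w=2), (4,10,w=2), (5,9,w=1), (7,8,w=1), (7,9,w=1), (7,10,w=1); sum of weights 2 + 1 + 1 + 2 + 2 + 1 + 1 + 1 + 1 = 12)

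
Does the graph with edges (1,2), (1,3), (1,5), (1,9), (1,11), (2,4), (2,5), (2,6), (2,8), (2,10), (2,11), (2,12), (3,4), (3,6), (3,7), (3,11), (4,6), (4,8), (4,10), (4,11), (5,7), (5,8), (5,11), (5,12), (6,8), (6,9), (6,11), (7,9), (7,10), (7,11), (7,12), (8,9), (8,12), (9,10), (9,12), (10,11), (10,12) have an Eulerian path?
Yes (the graph is connected and exactly 2 vertices have odd degree: {1, 3}; any Eulerian path must start and end at those)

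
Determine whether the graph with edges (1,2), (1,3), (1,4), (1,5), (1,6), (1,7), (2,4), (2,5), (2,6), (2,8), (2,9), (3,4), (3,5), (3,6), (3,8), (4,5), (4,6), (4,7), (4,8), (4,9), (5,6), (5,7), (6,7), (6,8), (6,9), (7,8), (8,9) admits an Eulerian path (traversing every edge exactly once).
Yes (the graph is connected and exactly 2 vertices have odd degree: {3, 7}; any Eulerian path must start and end at those)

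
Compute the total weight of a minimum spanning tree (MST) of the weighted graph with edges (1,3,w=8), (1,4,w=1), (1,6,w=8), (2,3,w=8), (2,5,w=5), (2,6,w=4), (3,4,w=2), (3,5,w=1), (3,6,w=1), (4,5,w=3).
9 (MST edges: (1,4,w=1), (2,6,w=4), (3,4,w=2), (3,5,w=1), (3,6,w=1); sum of weights 1 + 4 + 2 + 1 + 1 = 9)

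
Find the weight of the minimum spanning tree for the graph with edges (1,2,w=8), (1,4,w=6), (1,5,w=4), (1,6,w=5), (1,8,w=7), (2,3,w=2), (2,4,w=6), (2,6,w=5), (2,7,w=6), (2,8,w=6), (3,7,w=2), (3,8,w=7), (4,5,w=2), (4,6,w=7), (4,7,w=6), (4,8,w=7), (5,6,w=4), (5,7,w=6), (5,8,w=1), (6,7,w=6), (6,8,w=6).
20 (MST edges: (1,5,w=4), (2,3,w=2), (2,6,w=5), (3,7,w=2), (4,5,w=2), (5,6,w=4), (5,8,w=1); sum of weights 4 + 2 + 5 + 2 + 2 + 4 + 1 = 20)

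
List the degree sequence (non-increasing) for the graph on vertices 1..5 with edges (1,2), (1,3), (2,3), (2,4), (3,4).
[3, 3, 2, 2, 0] (degrees: deg(1)=2, deg(2)=3, deg(3)=3, deg(4)=2, deg(5)=0)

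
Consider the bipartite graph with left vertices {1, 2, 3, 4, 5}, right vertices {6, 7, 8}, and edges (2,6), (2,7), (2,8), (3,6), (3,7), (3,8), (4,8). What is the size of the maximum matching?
3 (matching: (2,6), (3,7), (4,8); upper bound min(|L|,|R|) = min(5,3) = 3)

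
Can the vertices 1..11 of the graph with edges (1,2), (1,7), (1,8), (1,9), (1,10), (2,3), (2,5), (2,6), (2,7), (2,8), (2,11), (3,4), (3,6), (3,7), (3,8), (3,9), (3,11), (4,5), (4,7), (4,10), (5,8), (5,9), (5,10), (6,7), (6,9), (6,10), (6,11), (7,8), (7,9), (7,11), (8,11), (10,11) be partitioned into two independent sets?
No (odd cycle of length 3: 8 -> 1 -> 2 -> 8)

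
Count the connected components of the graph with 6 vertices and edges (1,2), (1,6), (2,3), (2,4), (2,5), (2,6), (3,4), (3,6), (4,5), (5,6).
1 (components: {1, 2, 3, 4, 5, 6})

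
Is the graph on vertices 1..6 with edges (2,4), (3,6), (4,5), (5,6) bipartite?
Yes. Partition: {1, 2, 3, 5}, {4, 6}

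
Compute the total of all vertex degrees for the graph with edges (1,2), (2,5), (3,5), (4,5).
8 (handshake: sum of degrees = 2|E| = 2 x 4 = 8)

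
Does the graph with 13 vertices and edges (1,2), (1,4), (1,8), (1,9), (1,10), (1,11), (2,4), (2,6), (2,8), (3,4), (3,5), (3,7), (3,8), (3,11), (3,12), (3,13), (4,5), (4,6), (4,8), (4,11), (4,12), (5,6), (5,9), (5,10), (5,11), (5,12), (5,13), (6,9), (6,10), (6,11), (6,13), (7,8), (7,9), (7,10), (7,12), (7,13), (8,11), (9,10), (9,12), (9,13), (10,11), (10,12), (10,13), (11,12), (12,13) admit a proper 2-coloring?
No (odd cycle of length 3: 11 -> 1 -> 10 -> 11)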